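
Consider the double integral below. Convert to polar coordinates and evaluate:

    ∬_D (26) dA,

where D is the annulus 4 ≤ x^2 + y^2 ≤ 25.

The region D is 2 ≤ r ≤ 5, 0 ≤ θ ≤ 2π in polar coordinates, where x = r cos(θ), y = r sin(θ), and dA = r dr dθ.

Under the substitution, the integrand becomes 26, so

    ∬_D (26) dA = ∫_{0}^{2π} ∫_{2}^{5} (26) · r dr dθ.

Inner integral (in r): ∫_{2}^{5} (26) · r dr = 273.

Outer integral (in θ): ∫_{0}^{2π} (273) dθ = 546π.

Therefore ∬_D (26) dA = 546π.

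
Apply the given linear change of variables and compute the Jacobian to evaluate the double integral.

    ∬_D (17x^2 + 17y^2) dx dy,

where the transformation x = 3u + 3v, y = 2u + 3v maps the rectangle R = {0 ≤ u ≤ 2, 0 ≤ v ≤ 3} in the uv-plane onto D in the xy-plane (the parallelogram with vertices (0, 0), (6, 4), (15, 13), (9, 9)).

Compute the Jacobian determinant of (x, y) with respect to (u, v):

    ∂(x,y)/∂(u,v) = | 3  3 | = (3)(3) - (3)(2) = 3.
                   | 2  3 |

Its absolute value is |J| = 3 (the area scaling factor).

Substituting x = 3u + 3v, y = 2u + 3v into the integrand,

    17x^2 + 17y^2 → 221u^2 + 510u v + 306v^2,

so the integral becomes

    ∬_R (221u^2 + 510u v + 306v^2) · |J| du dv = ∫_0^2 ∫_0^3 (663u^2 + 1530u v + 918v^2) dv du.

Inner (v): 1989u^2 + 6885u + 8262.
Outer (u): 35598.

Therefore ∬_D (17x^2 + 17y^2) dx dy = 35598.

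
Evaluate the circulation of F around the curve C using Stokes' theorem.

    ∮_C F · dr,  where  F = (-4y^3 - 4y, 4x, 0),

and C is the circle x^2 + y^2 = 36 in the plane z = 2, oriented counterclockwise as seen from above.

Let S be the flat disk x^2 + y^2 ≤ 36 in the plane z = 2, with upward unit normal n̂ = ẑ. By Stokes' theorem,

    ∮_C F · dr = ∬_S (∇ × F) · n̂ dS = ∬_D (curl F)_z dA,

where D is the disk x^2 + y^2 ≤ 36.

Compute the curl of F = (-4y^3 - 4y, 4x, 0):
    (∇ × F)_x = ∂F_z/∂y - ∂F_y/∂z = 0,
    (∇ × F)_y = ∂F_x/∂z - ∂F_z/∂x = 0,
    (∇ × F)_z = ∂F_y/∂x - ∂F_x/∂y = 12y^2 + 8.

On z = 2, (curl F)_z = 12y^2 + 8.

Convert to polar (x = r cos θ, y = r sin θ, dA = r dr dθ); the integrand becomes 12r^2sin(θ)^2 + 8, so

    ∬_D (curl F)_z dA = ∫_0^{2π} ∫_0^{6} (12r^2sin(θ)^2 + 8) · r dr dθ.

Inner (r from 0 to 6): 3888sin(θ)^2 + 144.
Outer (θ from 0 to 2π): 4176π.

Therefore ∮_C F · dr = 4176π.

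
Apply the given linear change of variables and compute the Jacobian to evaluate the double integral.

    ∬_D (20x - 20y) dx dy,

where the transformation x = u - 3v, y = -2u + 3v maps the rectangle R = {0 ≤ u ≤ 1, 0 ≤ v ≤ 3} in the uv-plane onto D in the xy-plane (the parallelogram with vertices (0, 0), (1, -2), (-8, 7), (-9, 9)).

Compute the Jacobian determinant of (x, y) with respect to (u, v):

    ∂(x,y)/∂(u,v) = | 1  -3 | = (1)(3) - (-3)(-2) = -3.
                   | -2  3 |

Its absolute value is |J| = 3 (the area scaling factor).

Substituting x = u - 3v, y = -2u + 3v into the integrand,

    20x - 20y → 60u - 120v,

so the integral becomes

    ∬_R (60u - 120v) · |J| du dv = ∫_0^1 ∫_0^3 (180u - 360v) dv du.

Inner (v): 540u - 1620.
Outer (u): -1350.

Therefore ∬_D (20x - 20y) dx dy = -1350.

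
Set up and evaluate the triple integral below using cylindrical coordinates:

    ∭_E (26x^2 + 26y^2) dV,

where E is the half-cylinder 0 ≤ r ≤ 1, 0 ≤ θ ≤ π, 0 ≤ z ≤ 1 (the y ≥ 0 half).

In cylindrical coordinates, x = r cos(θ), y = r sin(θ), z = z, and dV = r dr dθ dz.

The integrand becomes 26r^2, so

    ∭_E (26x^2 + 26y^2) dV = ∫_{0}^{π} ∫_{0}^{1} ∫_{0}^{1} (26r^2) · r dz dr dθ.

Inner (z): 26r^3.
Middle (r from 0 to 1): 13/2.
Outer (θ): 13π/2.

Therefore the triple integral equals 13π/2.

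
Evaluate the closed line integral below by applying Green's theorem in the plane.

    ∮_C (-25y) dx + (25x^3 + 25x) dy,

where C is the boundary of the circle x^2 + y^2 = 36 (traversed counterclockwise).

Green's theorem converts the closed line integral into a double integral over the enclosed region D:

    ∮_C P dx + Q dy = ∬_D (∂Q/∂x - ∂P/∂y) dA.

Here P = -25y, Q = 25x^3 + 25x, so

    ∂Q/∂x = 75x^2 + 25,    ∂P/∂y = -25,
    ∂Q/∂x - ∂P/∂y = 75x^2 + 50.

D is the region x^2 + y^2 ≤ 36. Evaluating the double integral:

In polar coordinates (x = r cos θ, y = r sin θ, dA = r dr dθ) the integrand becomes 75r^2cos(θ)^2 + 50, so

    ∬_D (75x^2 + 50) dA = ∫_0^{2π} ∫_0^{6} (75r^2cos(θ)^2 + 50) · r dr dθ.

Inner (r from 0 to 6): 24300cos(θ)^2 + 900.
Outer (θ from 0 to 2π): 26100π.

Therefore ∮_C P dx + Q dy = 26100π.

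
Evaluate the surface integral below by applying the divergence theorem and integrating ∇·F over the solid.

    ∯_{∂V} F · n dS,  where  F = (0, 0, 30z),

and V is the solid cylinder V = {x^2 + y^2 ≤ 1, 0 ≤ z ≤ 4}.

By the divergence theorem,

    ∯_{∂V} F · n dS = ∭_V (∇ · F) dV.

Compute the divergence:
    ∇ · F = ∂F_x/∂x + ∂F_y/∂y + ∂F_z/∂z = 0 + 0 + 30 = 30.

In cylindrical coordinates, x = r cos(θ), y = r sin(θ), z = z, dV = r dr dθ dz, with 0 ≤ r ≤ 1, 0 ≤ θ ≤ 2π, 0 ≤ z ≤ 4.

The integrand, after substitution and multiplying by the volume element, becomes (30) · r, so

    ∭_V (∇·F) dV = ∫_0^{2π} ∫_0^{1} ∫_0^{4} (30) · r dz dr dθ.

Inner (z from 0 to 4): 120r.
Middle (r from 0 to 1): 60.
Outer (θ from 0 to 2π): 120π.

Therefore ∯_{∂V} F · n dS = 120π.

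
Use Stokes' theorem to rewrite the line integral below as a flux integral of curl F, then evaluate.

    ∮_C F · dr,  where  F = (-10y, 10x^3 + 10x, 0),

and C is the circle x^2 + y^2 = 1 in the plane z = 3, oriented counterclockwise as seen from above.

Let S be the flat disk x^2 + y^2 ≤ 1 in the plane z = 3, with upward unit normal n̂ = ẑ. By Stokes' theorem,

    ∮_C F · dr = ∬_S (∇ × F) · n̂ dS = ∬_D (curl F)_z dA,

where D is the disk x^2 + y^2 ≤ 1.

Compute the curl of F = (-10y, 10x^3 + 10x, 0):
    (∇ × F)_x = ∂F_z/∂y - ∂F_y/∂z = 0,
    (∇ × F)_y = ∂F_x/∂z - ∂F_z/∂x = 0,
    (∇ × F)_z = ∂F_y/∂x - ∂F_x/∂y = 30x^2 + 20.

On z = 3, (curl F)_z = 30x^2 + 20.

Convert to polar (x = r cos θ, y = r sin θ, dA = r dr dθ); the integrand becomes 30r^2cos(θ)^2 + 20, so

    ∬_D (curl F)_z dA = ∫_0^{2π} ∫_0^{1} (30r^2cos(θ)^2 + 20) · r dr dθ.

Inner (r from 0 to 1): 15cos(θ)^2/2 + 10.
Outer (θ from 0 to 2π): 55π/2.

Therefore ∮_C F · dr = 55π/2.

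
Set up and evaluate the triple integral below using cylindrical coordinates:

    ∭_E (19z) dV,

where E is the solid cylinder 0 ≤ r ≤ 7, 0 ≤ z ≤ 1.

In cylindrical coordinates, x = r cos(θ), y = r sin(θ), z = z, and dV = r dr dθ dz.

The integrand becomes 19z, so

    ∭_E (19z) dV = ∫_{0}^{2π} ∫_{0}^{7} ∫_{0}^{1} (19z) · r dz dr dθ.

Inner (z): 19r/2.
Middle (r from 0 to 7): 931/4.
Outer (θ): 931π/2.

Therefore the triple integral equals 931π/2.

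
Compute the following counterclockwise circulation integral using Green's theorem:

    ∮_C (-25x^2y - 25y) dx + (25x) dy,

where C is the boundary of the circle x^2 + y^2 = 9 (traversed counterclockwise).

Green's theorem converts the closed line integral into a double integral over the enclosed region D:

    ∮_C P dx + Q dy = ∬_D (∂Q/∂x - ∂P/∂y) dA.

Here P = -25x^2y - 25y, Q = 25x, so

    ∂Q/∂x = 25,    ∂P/∂y = -25x^2 - 25,
    ∂Q/∂x - ∂P/∂y = 25x^2 + 50.

D is the region x^2 + y^2 ≤ 9. Evaluating the double integral:

In polar coordinates (x = r cos θ, y = r sin θ, dA = r dr dθ) the integrand becomes 25r^2cos(θ)^2 + 50, so

    ∬_D (25x^2 + 50) dA = ∫_0^{2π} ∫_0^{3} (25r^2cos(θ)^2 + 50) · r dr dθ.

Inner (r from 0 to 3): 2025cos(θ)^2/4 + 225.
Outer (θ from 0 to 2π): 3825π/4.

Therefore ∮_C P dx + Q dy = 3825π/4.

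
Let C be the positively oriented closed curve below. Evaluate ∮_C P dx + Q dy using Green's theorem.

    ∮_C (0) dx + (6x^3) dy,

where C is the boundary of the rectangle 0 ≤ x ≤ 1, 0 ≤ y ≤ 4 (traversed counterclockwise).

Green's theorem converts the closed line integral into a double integral over the enclosed region D:

    ∮_C P dx + Q dy = ∬_D (∂Q/∂x - ∂P/∂y) dA.

Here P = 0, Q = 6x^3, so

    ∂Q/∂x = 18x^2,    ∂P/∂y = 0,
    ∂Q/∂x - ∂P/∂y = 18x^2.

D is the region 0 ≤ x ≤ 1, 0 ≤ y ≤ 4. Evaluating the double integral:

    ∬_D (18x^2) dA = ∫_0^{1} ∫_0^{4} (18x^2) dy dx.

Inner (y from 0 to 4): 72x^2.
Outer (x from 0 to 1): 24.

Therefore ∮_C P dx + Q dy = 24.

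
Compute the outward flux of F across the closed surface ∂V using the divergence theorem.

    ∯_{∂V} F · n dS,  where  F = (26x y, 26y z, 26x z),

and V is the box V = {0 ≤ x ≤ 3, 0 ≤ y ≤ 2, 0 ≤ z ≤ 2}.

By the divergence theorem,

    ∯_{∂V} F · n dS = ∭_V (∇ · F) dV.

Compute the divergence:
    ∇ · F = ∂F_x/∂x + ∂F_y/∂y + ∂F_z/∂z = 26y + 26z + 26x = 26x + 26y + 26z.

V is a rectangular box, so dV = dx dy dz with 0 ≤ x ≤ 3, 0 ≤ y ≤ 2, 0 ≤ z ≤ 2.

Integrate (26x + 26y + 26z) over V as an iterated integral:

    ∭_V (∇·F) dV = ∫_0^{3} ∫_0^{2} ∫_0^{2} (26x + 26y + 26z) dz dy dx.

Inner (z from 0 to 2): 52x + 52y + 52.
Middle (y from 0 to 2): 104x + 208.
Outer (x from 0 to 3): 1092.

Therefore ∯_{∂V} F · n dS = 1092.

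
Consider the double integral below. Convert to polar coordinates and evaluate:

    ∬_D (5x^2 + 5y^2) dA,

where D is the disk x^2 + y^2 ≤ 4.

The region D is 0 ≤ r ≤ 2, 0 ≤ θ ≤ 2π in polar coordinates, where x = r cos(θ), y = r sin(θ), and dA = r dr dθ.

Under the substitution, the integrand becomes 5r^2, so

    ∬_D (5x^2 + 5y^2) dA = ∫_{0}^{2π} ∫_{0}^{2} (5r^2) · r dr dθ.

Inner integral (in r): ∫_{0}^{2} (5r^2) · r dr = 20.

Outer integral (in θ): ∫_{0}^{2π} (20) dθ = 40π.

Therefore ∬_D (5x^2 + 5y^2) dA = 40π.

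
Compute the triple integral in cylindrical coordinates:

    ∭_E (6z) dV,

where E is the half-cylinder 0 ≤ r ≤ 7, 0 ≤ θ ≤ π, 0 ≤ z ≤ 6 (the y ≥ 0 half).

In cylindrical coordinates, x = r cos(θ), y = r sin(θ), z = z, and dV = r dr dθ dz.

The integrand becomes 6z, so

    ∭_E (6z) dV = ∫_{0}^{π} ∫_{0}^{7} ∫_{0}^{6} (6z) · r dz dr dθ.

Inner (z): 108r.
Middle (r from 0 to 7): 2646.
Outer (θ): 2646π.

Therefore the triple integral equals 2646π.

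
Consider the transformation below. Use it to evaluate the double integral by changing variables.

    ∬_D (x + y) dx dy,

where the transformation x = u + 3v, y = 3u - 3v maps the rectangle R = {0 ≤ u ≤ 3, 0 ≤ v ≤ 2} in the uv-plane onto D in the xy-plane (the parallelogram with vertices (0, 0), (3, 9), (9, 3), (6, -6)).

Compute the Jacobian determinant of (x, y) with respect to (u, v):

    ∂(x,y)/∂(u,v) = | 1  3 | = (1)(-3) - (3)(3) = -12.
                   | 3  -3 |

Its absolute value is |J| = 12 (the area scaling factor).

Substituting x = u + 3v, y = 3u - 3v into the integrand,

    x + y → 4u,

so the integral becomes

    ∬_R (4u) · |J| du dv = ∫_0^3 ∫_0^2 (48u) dv du.

Inner (v): 96u.
Outer (u): 432.

Therefore ∬_D (x + y) dx dy = 432.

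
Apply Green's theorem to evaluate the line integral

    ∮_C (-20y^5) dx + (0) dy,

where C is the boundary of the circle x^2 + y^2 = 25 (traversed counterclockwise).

Green's theorem converts the closed line integral into a double integral over the enclosed region D:

    ∮_C P dx + Q dy = ∬_D (∂Q/∂x - ∂P/∂y) dA.

Here P = -20y^5, Q = 0, so

    ∂Q/∂x = 0,    ∂P/∂y = -100y^4,
    ∂Q/∂x - ∂P/∂y = 100y^4.

D is the region x^2 + y^2 ≤ 25. Evaluating the double integral:

In polar coordinates (x = r cos θ, y = r sin θ, dA = r dr dθ) the integrand becomes 100r^4sin(θ)^4, so

    ∬_D (100y^4) dA = ∫_0^{2π} ∫_0^{5} (100r^4sin(θ)^4) · r dr dθ.

Inner (r from 0 to 5): 781250sin(θ)^4/3.
Outer (θ from 0 to 2π): 390625π/2.

Therefore ∮_C P dx + Q dy = 390625π/2.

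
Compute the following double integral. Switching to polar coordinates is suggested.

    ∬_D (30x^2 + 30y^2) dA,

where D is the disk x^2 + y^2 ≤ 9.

The region D is 0 ≤ r ≤ 3, 0 ≤ θ ≤ 2π in polar coordinates, where x = r cos(θ), y = r sin(θ), and dA = r dr dθ.

Under the substitution, the integrand becomes 30r^2, so

    ∬_D (30x^2 + 30y^2) dA = ∫_{0}^{2π} ∫_{0}^{3} (30r^2) · r dr dθ.

Inner integral (in r): ∫_{0}^{3} (30r^2) · r dr = 1215/2.

Outer integral (in θ): ∫_{0}^{2π} (1215/2) dθ = 1215π.

Therefore ∬_D (30x^2 + 30y^2) dA = 1215π.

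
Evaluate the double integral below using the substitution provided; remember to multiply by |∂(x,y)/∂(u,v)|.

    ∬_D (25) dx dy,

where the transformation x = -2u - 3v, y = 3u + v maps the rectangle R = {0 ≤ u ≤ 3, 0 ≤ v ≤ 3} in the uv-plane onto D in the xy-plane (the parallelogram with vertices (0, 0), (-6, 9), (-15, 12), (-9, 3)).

Compute the Jacobian determinant of (x, y) with respect to (u, v):

    ∂(x,y)/∂(u,v) = | -2  -3 | = (-2)(1) - (-3)(3) = 7.
                   | 3  1 |

Its absolute value is |J| = 7 (the area scaling factor).

Substituting x = -2u - 3v, y = 3u + v into the integrand,

    25 → 25,

so the integral becomes

    ∬_R (25) · |J| du dv = ∫_0^3 ∫_0^3 (175) dv du.

Inner (v): 525.
Outer (u): 1575.

Therefore ∬_D (25) dx dy = 1575.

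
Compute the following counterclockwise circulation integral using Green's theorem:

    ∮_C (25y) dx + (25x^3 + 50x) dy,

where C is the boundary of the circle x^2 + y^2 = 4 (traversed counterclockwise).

Green's theorem converts the closed line integral into a double integral over the enclosed region D:

    ∮_C P dx + Q dy = ∬_D (∂Q/∂x - ∂P/∂y) dA.

Here P = 25y, Q = 25x^3 + 50x, so

    ∂Q/∂x = 75x^2 + 50,    ∂P/∂y = 25,
    ∂Q/∂x - ∂P/∂y = 75x^2 + 25.

D is the region x^2 + y^2 ≤ 4. Evaluating the double integral:

In polar coordinates (x = r cos θ, y = r sin θ, dA = r dr dθ) the integrand becomes 75r^2cos(θ)^2 + 25, so

    ∬_D (75x^2 + 25) dA = ∫_0^{2π} ∫_0^{2} (75r^2cos(θ)^2 + 25) · r dr dθ.

Inner (r from 0 to 2): 300cos(θ)^2 + 50.
Outer (θ from 0 to 2π): 400π.

Therefore ∮_C P dx + Q dy = 400π.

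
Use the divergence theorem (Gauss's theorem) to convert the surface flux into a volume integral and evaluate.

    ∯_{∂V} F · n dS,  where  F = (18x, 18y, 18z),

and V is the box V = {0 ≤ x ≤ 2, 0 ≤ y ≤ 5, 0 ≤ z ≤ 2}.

By the divergence theorem,

    ∯_{∂V} F · n dS = ∭_V (∇ · F) dV.

Compute the divergence:
    ∇ · F = ∂F_x/∂x + ∂F_y/∂y + ∂F_z/∂z = 18 + 18 + 18 = 54.

V is a rectangular box, so dV = dx dy dz with 0 ≤ x ≤ 2, 0 ≤ y ≤ 5, 0 ≤ z ≤ 2.

Integrate (54) over V as an iterated integral:

    ∭_V (∇·F) dV = ∫_0^{2} ∫_0^{5} ∫_0^{2} (54) dz dy dx.

Inner (z from 0 to 2): 108.
Middle (y from 0 to 5): 540.
Outer (x from 0 to 2): 1080.

Therefore ∯_{∂V} F · n dS = 1080.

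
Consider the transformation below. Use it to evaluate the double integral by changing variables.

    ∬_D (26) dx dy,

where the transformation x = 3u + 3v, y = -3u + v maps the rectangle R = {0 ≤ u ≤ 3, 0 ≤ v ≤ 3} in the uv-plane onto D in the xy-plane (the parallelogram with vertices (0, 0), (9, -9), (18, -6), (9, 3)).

Compute the Jacobian determinant of (x, y) with respect to (u, v):

    ∂(x,y)/∂(u,v) = | 3  3 | = (3)(1) - (3)(-3) = 12.
                   | -3  1 |

Its absolute value is |J| = 12 (the area scaling factor).

Substituting x = 3u + 3v, y = -3u + v into the integrand,

    26 → 26,

so the integral becomes

    ∬_R (26) · |J| du dv = ∫_0^3 ∫_0^3 (312) dv du.

Inner (v): 936.
Outer (u): 2808.

Therefore ∬_D (26) dx dy = 2808.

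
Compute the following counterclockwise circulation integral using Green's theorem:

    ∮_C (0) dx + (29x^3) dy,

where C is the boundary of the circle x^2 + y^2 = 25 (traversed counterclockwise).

Green's theorem converts the closed line integral into a double integral over the enclosed region D:

    ∮_C P dx + Q dy = ∬_D (∂Q/∂x - ∂P/∂y) dA.

Here P = 0, Q = 29x^3, so

    ∂Q/∂x = 87x^2,    ∂P/∂y = 0,
    ∂Q/∂x - ∂P/∂y = 87x^2.

D is the region x^2 + y^2 ≤ 25. Evaluating the double integral:

In polar coordinates (x = r cos θ, y = r sin θ, dA = r dr dθ) the integrand becomes 87r^2cos(θ)^2, so

    ∬_D (87x^2) dA = ∫_0^{2π} ∫_0^{5} (87r^2cos(θ)^2) · r dr dθ.

Inner (r from 0 to 5): 54375cos(θ)^2/4.
Outer (θ from 0 to 2π): 54375π/4.

Therefore ∮_C P dx + Q dy = 54375π/4.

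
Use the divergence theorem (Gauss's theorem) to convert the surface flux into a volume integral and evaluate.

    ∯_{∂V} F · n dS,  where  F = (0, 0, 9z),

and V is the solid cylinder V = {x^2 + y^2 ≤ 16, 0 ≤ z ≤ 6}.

By the divergence theorem,

    ∯_{∂V} F · n dS = ∭_V (∇ · F) dV.

Compute the divergence:
    ∇ · F = ∂F_x/∂x + ∂F_y/∂y + ∂F_z/∂z = 0 + 0 + 9 = 9.

In cylindrical coordinates, x = r cos(θ), y = r sin(θ), z = z, dV = r dr dθ dz, with 0 ≤ r ≤ 4, 0 ≤ θ ≤ 2π, 0 ≤ z ≤ 6.

The integrand, after substitution and multiplying by the volume element, becomes (9) · r, so

    ∭_V (∇·F) dV = ∫_0^{2π} ∫_0^{4} ∫_0^{6} (9) · r dz dr dθ.

Inner (z from 0 to 6): 54r.
Middle (r from 0 to 4): 432.
Outer (θ from 0 to 2π): 864π.

Therefore ∯_{∂V} F · n dS = 864π.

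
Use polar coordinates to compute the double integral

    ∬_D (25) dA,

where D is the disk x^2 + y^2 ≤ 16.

The region D is 0 ≤ r ≤ 4, 0 ≤ θ ≤ 2π in polar coordinates, where x = r cos(θ), y = r sin(θ), and dA = r dr dθ.

Under the substitution, the integrand becomes 25, so

    ∬_D (25) dA = ∫_{0}^{2π} ∫_{0}^{4} (25) · r dr dθ.

Inner integral (in r): ∫_{0}^{4} (25) · r dr = 200.

Outer integral (in θ): ∫_{0}^{2π} (200) dθ = 400π.

Therefore ∬_D (25) dA = 400π.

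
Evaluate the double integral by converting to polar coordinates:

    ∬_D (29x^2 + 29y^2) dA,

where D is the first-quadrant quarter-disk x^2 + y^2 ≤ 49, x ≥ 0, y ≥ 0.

The region D is 0 ≤ r ≤ 7, 0 ≤ θ ≤ π/2 in polar coordinates, where x = r cos(θ), y = r sin(θ), and dA = r dr dθ.

Under the substitution, the integrand becomes 29r^2, so

    ∬_D (29x^2 + 29y^2) dA = ∫_{0}^{π/2} ∫_{0}^{7} (29r^2) · r dr dθ.

Inner integral (in r): ∫_{0}^{7} (29r^2) · r dr = 69629/4.

Outer integral (in θ): ∫_{0}^{π/2} (69629/4) dθ = 69629π/8.

Therefore ∬_D (29x^2 + 29y^2) dA = 69629π/8.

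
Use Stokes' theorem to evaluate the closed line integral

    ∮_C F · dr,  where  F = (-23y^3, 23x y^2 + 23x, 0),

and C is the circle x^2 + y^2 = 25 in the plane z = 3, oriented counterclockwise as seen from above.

Let S be the flat disk x^2 + y^2 ≤ 25 in the plane z = 3, with upward unit normal n̂ = ẑ. By Stokes' theorem,

    ∮_C F · dr = ∬_S (∇ × F) · n̂ dS = ∬_D (curl F)_z dA,

where D is the disk x^2 + y^2 ≤ 25.

Compute the curl of F = (-23y^3, 23x y^2 + 23x, 0):
    (∇ × F)_x = ∂F_z/∂y - ∂F_y/∂z = 0,
    (∇ × F)_y = ∂F_x/∂z - ∂F_z/∂x = 0,
    (∇ × F)_z = ∂F_y/∂x - ∂F_x/∂y = 92y^2 + 23.

On z = 3, (curl F)_z = 92y^2 + 23.

Convert to polar (x = r cos θ, y = r sin θ, dA = r dr dθ); the integrand becomes 92r^2sin(θ)^2 + 23, so

    ∬_D (curl F)_z dA = ∫_0^{2π} ∫_0^{5} (92r^2sin(θ)^2 + 23) · r dr dθ.

Inner (r from 0 to 5): 14375sin(θ)^2 + 575/2.
Outer (θ from 0 to 2π): 14950π.

Therefore ∮_C F · dr = 14950π.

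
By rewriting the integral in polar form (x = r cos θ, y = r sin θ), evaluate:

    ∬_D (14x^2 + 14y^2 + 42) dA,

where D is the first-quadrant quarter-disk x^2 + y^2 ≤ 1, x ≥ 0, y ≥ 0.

The region D is 0 ≤ r ≤ 1, 0 ≤ θ ≤ π/2 in polar coordinates, where x = r cos(θ), y = r sin(θ), and dA = r dr dθ.

Under the substitution, the integrand becomes 14r^2 + 42, so

    ∬_D (14x^2 + 14y^2 + 42) dA = ∫_{0}^{π/2} ∫_{0}^{1} (14r^2 + 42) · r dr dθ.

Inner integral (in r): ∫_{0}^{1} (14r^2 + 42) · r dr = 49/2.

Outer integral (in θ): ∫_{0}^{π/2} (49/2) dθ = 49π/4.

Therefore ∬_D (14x^2 + 14y^2 + 42) dA = 49π/4.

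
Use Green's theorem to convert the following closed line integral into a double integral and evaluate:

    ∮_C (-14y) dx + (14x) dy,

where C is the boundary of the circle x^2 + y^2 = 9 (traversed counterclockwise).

Green's theorem converts the closed line integral into a double integral over the enclosed region D:

    ∮_C P dx + Q dy = ∬_D (∂Q/∂x - ∂P/∂y) dA.

Here P = -14y, Q = 14x, so

    ∂Q/∂x = 14,    ∂P/∂y = -14,
    ∂Q/∂x - ∂P/∂y = 28.

D is the region x^2 + y^2 ≤ 9. Evaluating the double integral:

In polar coordinates (x = r cos θ, y = r sin θ, dA = r dr dθ) the integrand becomes 28, so

    ∬_D (28) dA = ∫_0^{2π} ∫_0^{3} (28) · r dr dθ.

Inner (r from 0 to 3): 126.
Outer (θ from 0 to 2π): 252π.

Therefore ∮_C P dx + Q dy = 252π.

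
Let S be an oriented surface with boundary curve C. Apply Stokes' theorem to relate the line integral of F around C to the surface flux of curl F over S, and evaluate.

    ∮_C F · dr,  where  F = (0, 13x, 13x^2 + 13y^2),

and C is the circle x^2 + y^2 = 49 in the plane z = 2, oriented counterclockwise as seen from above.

Let S be the flat disk x^2 + y^2 ≤ 49 in the plane z = 2, with upward unit normal n̂ = ẑ. By Stokes' theorem,

    ∮_C F · dr = ∬_S (∇ × F) · n̂ dS = ∬_D (curl F)_z dA,

where D is the disk x^2 + y^2 ≤ 49.

Compute the curl of F = (0, 13x, 13x^2 + 13y^2):
    (∇ × F)_x = ∂F_z/∂y - ∂F_y/∂z = 26y,
    (∇ × F)_y = ∂F_x/∂z - ∂F_z/∂x = -26x,
    (∇ × F)_z = ∂F_y/∂x - ∂F_x/∂y = 13.

On z = 2, (curl F)_z = 13.

Convert to polar (x = r cos θ, y = r sin θ, dA = r dr dθ); the integrand becomes 13, so

    ∬_D (curl F)_z dA = ∫_0^{2π} ∫_0^{7} (13) · r dr dθ.

Inner (r from 0 to 7): 637/2.
Outer (θ from 0 to 2π): 637π.

Therefore ∮_C F · dr = 637π.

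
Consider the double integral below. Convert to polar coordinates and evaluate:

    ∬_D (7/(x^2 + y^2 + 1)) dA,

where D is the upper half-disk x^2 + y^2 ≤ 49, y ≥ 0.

The region D is 0 ≤ r ≤ 7, 0 ≤ θ ≤ π in polar coordinates, where x = r cos(θ), y = r sin(θ), and dA = r dr dθ.

Under the substitution, the integrand becomes 7/(r^2 + 1), so

    ∬_D (7/(x^2 + y^2 + 1)) dA = ∫_{0}^{π} ∫_{0}^{7} (7/(r^2 + 1)) · r dr dθ.

Inner integral (in r): ∫_{0}^{7} (7/(r^2 + 1)) · r dr = 7log(50)/2.

Outer integral (in θ): ∫_{0}^{π} (7log(50)/2) dθ = 7π log(50)/2.

Therefore ∬_D (7/(x^2 + y^2 + 1)) dA = 7π log(50)/2.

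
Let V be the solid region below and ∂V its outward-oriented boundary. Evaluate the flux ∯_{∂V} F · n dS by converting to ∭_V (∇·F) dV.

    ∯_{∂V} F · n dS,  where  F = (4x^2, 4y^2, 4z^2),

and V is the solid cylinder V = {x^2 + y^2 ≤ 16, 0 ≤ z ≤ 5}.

By the divergence theorem,

    ∯_{∂V} F · n dS = ∭_V (∇ · F) dV.

Compute the divergence:
    ∇ · F = ∂F_x/∂x + ∂F_y/∂y + ∂F_z/∂z = 8x + 8y + 8z.

In cylindrical coordinates, x = r cos(θ), y = r sin(θ), z = z, dV = r dr dθ dz, with 0 ≤ r ≤ 4, 0 ≤ θ ≤ 2π, 0 ≤ z ≤ 5.

The integrand, after substitution and multiplying by the volume element, becomes (8sqrt(2)r sin(θ + π/4) + 8z) · r, so

    ∭_V (∇·F) dV = ∫_0^{2π} ∫_0^{4} ∫_0^{5} (8sqrt(2)r sin(θ + π/4) + 8z) · r dz dr dθ.

Inner (z from 0 to 5): 20r (2sqrt(2)r sin(θ + π/4) + 5).
Middle (r from 0 to 4): 2560sqrt(2)sin(θ + π/4)/3 + 800.
Outer (θ from 0 to 2π): 1600π.

Therefore ∯_{∂V} F · n dS = 1600π.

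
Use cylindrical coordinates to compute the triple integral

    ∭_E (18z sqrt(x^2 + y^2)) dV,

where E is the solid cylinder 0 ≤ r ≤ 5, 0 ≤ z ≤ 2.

In cylindrical coordinates, x = r cos(θ), y = r sin(θ), z = z, and dV = r dr dθ dz.

The integrand becomes 18r z, so

    ∭_E (18z sqrt(x^2 + y^2)) dV = ∫_{0}^{2π} ∫_{0}^{5} ∫_{0}^{2} (18r z) · r dz dr dθ.

Inner (z): 36r^2.
Middle (r from 0 to 5): 1500.
Outer (θ): 3000π.

Therefore the triple integral equals 3000π.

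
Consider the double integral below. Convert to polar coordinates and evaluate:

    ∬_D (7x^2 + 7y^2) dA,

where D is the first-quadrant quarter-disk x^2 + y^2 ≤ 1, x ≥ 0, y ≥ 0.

The region D is 0 ≤ r ≤ 1, 0 ≤ θ ≤ π/2 in polar coordinates, where x = r cos(θ), y = r sin(θ), and dA = r dr dθ.

Under the substitution, the integrand becomes 7r^2, so

    ∬_D (7x^2 + 7y^2) dA = ∫_{0}^{π/2} ∫_{0}^{1} (7r^2) · r dr dθ.

Inner integral (in r): ∫_{0}^{1} (7r^2) · r dr = 7/4.

Outer integral (in θ): ∫_{0}^{π/2} (7/4) dθ = 7π/8.

Therefore ∬_D (7x^2 + 7y^2) dA = 7π/8.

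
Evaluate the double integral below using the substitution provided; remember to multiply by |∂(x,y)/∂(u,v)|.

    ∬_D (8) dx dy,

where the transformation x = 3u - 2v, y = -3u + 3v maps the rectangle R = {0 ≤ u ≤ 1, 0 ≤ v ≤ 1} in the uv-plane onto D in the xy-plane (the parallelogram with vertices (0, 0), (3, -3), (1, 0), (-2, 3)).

Compute the Jacobian determinant of (x, y) with respect to (u, v):

    ∂(x,y)/∂(u,v) = | 3  -2 | = (3)(3) - (-2)(-3) = 3.
                   | -3  3 |

Its absolute value is |J| = 3 (the area scaling factor).

Substituting x = 3u - 2v, y = -3u + 3v into the integrand,

    8 → 8,

so the integral becomes

    ∬_R (8) · |J| du dv = ∫_0^1 ∫_0^1 (24) dv du.

Inner (v): 24.
Outer (u): 24.

Therefore ∬_D (8) dx dy = 24.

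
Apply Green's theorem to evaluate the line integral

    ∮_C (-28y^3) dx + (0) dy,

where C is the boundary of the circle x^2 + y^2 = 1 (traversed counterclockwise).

Green's theorem converts the closed line integral into a double integral over the enclosed region D:

    ∮_C P dx + Q dy = ∬_D (∂Q/∂x - ∂P/∂y) dA.

Here P = -28y^3, Q = 0, so

    ∂Q/∂x = 0,    ∂P/∂y = -84y^2,
    ∂Q/∂x - ∂P/∂y = 84y^2.

D is the region x^2 + y^2 ≤ 1. Evaluating the double integral:

In polar coordinates (x = r cos θ, y = r sin θ, dA = r dr dθ) the integrand becomes 84r^2sin(θ)^2, so

    ∬_D (84y^2) dA = ∫_0^{2π} ∫_0^{1} (84r^2sin(θ)^2) · r dr dθ.

Inner (r from 0 to 1): 21sin(θ)^2.
Outer (θ from 0 to 2π): 21π.

Therefore ∮_C P dx + Q dy = 21π.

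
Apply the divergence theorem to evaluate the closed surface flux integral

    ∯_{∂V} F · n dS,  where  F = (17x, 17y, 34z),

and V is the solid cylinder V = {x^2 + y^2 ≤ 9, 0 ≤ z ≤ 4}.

By the divergence theorem,

    ∯_{∂V} F · n dS = ∭_V (∇ · F) dV.

Compute the divergence:
    ∇ · F = ∂F_x/∂x + ∂F_y/∂y + ∂F_z/∂z = 17 + 17 + 34 = 68.

In cylindrical coordinates, x = r cos(θ), y = r sin(θ), z = z, dV = r dr dθ dz, with 0 ≤ r ≤ 3, 0 ≤ θ ≤ 2π, 0 ≤ z ≤ 4.

The integrand, after substitution and multiplying by the volume element, becomes (68) · r, so

    ∭_V (∇·F) dV = ∫_0^{2π} ∫_0^{3} ∫_0^{4} (68) · r dz dr dθ.

Inner (z from 0 to 4): 272r.
Middle (r from 0 to 3): 1224.
Outer (θ from 0 to 2π): 2448π.

Therefore ∯_{∂V} F · n dS = 2448π.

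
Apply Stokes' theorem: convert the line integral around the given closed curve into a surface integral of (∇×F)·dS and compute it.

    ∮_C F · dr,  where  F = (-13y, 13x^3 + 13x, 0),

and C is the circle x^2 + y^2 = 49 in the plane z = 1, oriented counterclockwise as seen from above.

Let S be the flat disk x^2 + y^2 ≤ 49 in the plane z = 1, with upward unit normal n̂ = ẑ. By Stokes' theorem,

    ∮_C F · dr = ∬_S (∇ × F) · n̂ dS = ∬_D (curl F)_z dA,

where D is the disk x^2 + y^2 ≤ 49.

Compute the curl of F = (-13y, 13x^3 + 13x, 0):
    (∇ × F)_x = ∂F_z/∂y - ∂F_y/∂z = 0,
    (∇ × F)_y = ∂F_x/∂z - ∂F_z/∂x = 0,
    (∇ × F)_z = ∂F_y/∂x - ∂F_x/∂y = 39x^2 + 26.

On z = 1, (curl F)_z = 39x^2 + 26.

Convert to polar (x = r cos θ, y = r sin θ, dA = r dr dθ); the integrand becomes 39r^2cos(θ)^2 + 26, so

    ∬_D (curl F)_z dA = ∫_0^{2π} ∫_0^{7} (39r^2cos(θ)^2 + 26) · r dr dθ.

Inner (r from 0 to 7): 93639cos(θ)^2/4 + 637.
Outer (θ from 0 to 2π): 98735π/4.

Therefore ∮_C F · dr = 98735π/4.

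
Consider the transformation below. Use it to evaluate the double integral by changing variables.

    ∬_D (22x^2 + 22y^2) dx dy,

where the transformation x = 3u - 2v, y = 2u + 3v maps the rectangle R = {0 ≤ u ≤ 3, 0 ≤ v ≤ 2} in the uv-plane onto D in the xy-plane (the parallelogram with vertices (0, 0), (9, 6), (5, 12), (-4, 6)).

Compute the Jacobian determinant of (x, y) with respect to (u, v):

    ∂(x,y)/∂(u,v) = | 3  -2 | = (3)(3) - (-2)(2) = 13.
                   | 2  3 |

Its absolute value is |J| = 13 (the area scaling factor).

Substituting x = 3u - 2v, y = 2u + 3v into the integrand,

    22x^2 + 22y^2 → 286u^2 + 286v^2,

so the integral becomes

    ∬_R (286u^2 + 286v^2) · |J| du dv = ∫_0^3 ∫_0^2 (3718u^2 + 3718v^2) dv du.

Inner (v): 7436u^2 + 29744/3.
Outer (u): 96668.

Therefore ∬_D (22x^2 + 22y^2) dx dy = 96668.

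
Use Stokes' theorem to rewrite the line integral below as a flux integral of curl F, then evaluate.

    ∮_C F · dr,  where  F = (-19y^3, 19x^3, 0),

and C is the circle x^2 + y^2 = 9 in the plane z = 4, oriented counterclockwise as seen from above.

Let S be the flat disk x^2 + y^2 ≤ 9 in the plane z = 4, with upward unit normal n̂ = ẑ. By Stokes' theorem,

    ∮_C F · dr = ∬_S (∇ × F) · n̂ dS = ∬_D (curl F)_z dA,

where D is the disk x^2 + y^2 ≤ 9.

Compute the curl of F = (-19y^3, 19x^3, 0):
    (∇ × F)_x = ∂F_z/∂y - ∂F_y/∂z = 0,
    (∇ × F)_y = ∂F_x/∂z - ∂F_z/∂x = 0,
    (∇ × F)_z = ∂F_y/∂x - ∂F_x/∂y = 57x^2 + 57y^2.

On z = 4, (curl F)_z = 57x^2 + 57y^2.

Convert to polar (x = r cos θ, y = r sin θ, dA = r dr dθ); the integrand becomes 57r^2, so

    ∬_D (curl F)_z dA = ∫_0^{2π} ∫_0^{3} (57r^2) · r dr dθ.

Inner (r from 0 to 3): 4617/4.
Outer (θ from 0 to 2π): 4617π/2.

Therefore ∮_C F · dr = 4617π/2.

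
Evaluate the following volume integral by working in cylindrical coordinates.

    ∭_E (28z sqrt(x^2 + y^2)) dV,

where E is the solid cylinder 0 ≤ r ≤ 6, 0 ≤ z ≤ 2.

In cylindrical coordinates, x = r cos(θ), y = r sin(θ), z = z, and dV = r dr dθ dz.

The integrand becomes 28r z, so

    ∭_E (28z sqrt(x^2 + y^2)) dV = ∫_{0}^{2π} ∫_{0}^{6} ∫_{0}^{2} (28r z) · r dz dr dθ.

Inner (z): 56r^2.
Middle (r from 0 to 6): 4032.
Outer (θ): 8064π.

Therefore the triple integral equals 8064π.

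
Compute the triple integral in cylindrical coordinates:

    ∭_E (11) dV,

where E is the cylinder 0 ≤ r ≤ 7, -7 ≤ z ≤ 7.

In cylindrical coordinates, x = r cos(θ), y = r sin(θ), z = z, and dV = r dr dθ dz.

The integrand becomes 11, so

    ∭_E (11) dV = ∫_{0}^{2π} ∫_{0}^{7} ∫_{-7}^{7} (11) · r dz dr dθ.

Inner (z): 154r.
Middle (r from 0 to 7): 3773.
Outer (θ): 7546π.

Therefore the triple integral equals 7546π.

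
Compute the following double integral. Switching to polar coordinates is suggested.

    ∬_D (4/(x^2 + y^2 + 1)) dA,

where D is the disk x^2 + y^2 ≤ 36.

The region D is 0 ≤ r ≤ 6, 0 ≤ θ ≤ 2π in polar coordinates, where x = r cos(θ), y = r sin(θ), and dA = r dr dθ.

Under the substitution, the integrand becomes 4/(r^2 + 1), so

    ∬_D (4/(x^2 + y^2 + 1)) dA = ∫_{0}^{2π} ∫_{0}^{6} (4/(r^2 + 1)) · r dr dθ.

Inner integral (in r): ∫_{0}^{6} (4/(r^2 + 1)) · r dr = log(1369).

Outer integral (in θ): ∫_{0}^{2π} (log(1369)) dθ = 4π log(37).

Therefore ∬_D (4/(x^2 + y^2 + 1)) dA = 4π log(37).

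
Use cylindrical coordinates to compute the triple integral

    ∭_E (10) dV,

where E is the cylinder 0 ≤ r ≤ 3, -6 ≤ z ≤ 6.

In cylindrical coordinates, x = r cos(θ), y = r sin(θ), z = z, and dV = r dr dθ dz.

The integrand becomes 10, so

    ∭_E (10) dV = ∫_{0}^{2π} ∫_{0}^{3} ∫_{-6}^{6} (10) · r dz dr dθ.

Inner (z): 120r.
Middle (r from 0 to 3): 540.
Outer (θ): 1080π.

Therefore the triple integral equals 1080π.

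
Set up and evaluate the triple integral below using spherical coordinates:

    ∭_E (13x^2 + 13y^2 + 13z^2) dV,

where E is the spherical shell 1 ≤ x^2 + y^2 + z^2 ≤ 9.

In spherical coordinates, x = ρ sin(φ) cos(θ), y = ρ sin(φ) sin(θ), z = ρ cos(φ), and dV = ρ^2 sin(φ) dρ dφ dθ.

The integrand becomes 13ρ^2, so

    ∭_E (13x^2 + 13y^2 + 13z^2) dV = ∫_{0}^{2π} ∫_{0}^{π} ∫_{1}^{3} (13ρ^2) · ρ^2 sin(φ) dρ dφ dθ.

Inner (ρ): 3146sin(φ)/5.
Middle (φ): 6292/5.
Outer (θ): 12584π/5.

Therefore the triple integral equals 12584π/5.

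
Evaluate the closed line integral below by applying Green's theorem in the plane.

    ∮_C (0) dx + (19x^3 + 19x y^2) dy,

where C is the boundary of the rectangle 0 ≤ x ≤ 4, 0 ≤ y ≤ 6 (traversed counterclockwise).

Green's theorem converts the closed line integral into a double integral over the enclosed region D:

    ∮_C P dx + Q dy = ∬_D (∂Q/∂x - ∂P/∂y) dA.

Here P = 0, Q = 19x^3 + 19x y^2, so

    ∂Q/∂x = 57x^2 + 19y^2,    ∂P/∂y = 0,
    ∂Q/∂x - ∂P/∂y = 57x^2 + 19y^2.

D is the region 0 ≤ x ≤ 4, 0 ≤ y ≤ 6. Evaluating the double integral:

    ∬_D (57x^2 + 19y^2) dA = ∫_0^{4} ∫_0^{6} (57x^2 + 19y^2) dy dx.

Inner (y from 0 to 6): 342x^2 + 1368.
Outer (x from 0 to 4): 12768.

Therefore ∮_C P dx + Q dy = 12768.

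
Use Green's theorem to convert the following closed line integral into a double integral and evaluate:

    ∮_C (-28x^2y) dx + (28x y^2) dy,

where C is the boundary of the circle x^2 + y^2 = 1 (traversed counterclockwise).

Green's theorem converts the closed line integral into a double integral over the enclosed region D:

    ∮_C P dx + Q dy = ∬_D (∂Q/∂x - ∂P/∂y) dA.

Here P = -28x^2y, Q = 28x y^2, so

    ∂Q/∂x = 28y^2,    ∂P/∂y = -28x^2,
    ∂Q/∂x - ∂P/∂y = 28x^2 + 28y^2.

D is the region x^2 + y^2 ≤ 1. Evaluating the double integral:

In polar coordinates (x = r cos θ, y = r sin θ, dA = r dr dθ) the integrand becomes 28r^2, so

    ∬_D (28x^2 + 28y^2) dA = ∫_0^{2π} ∫_0^{1} (28r^2) · r dr dθ.

Inner (r from 0 to 1): 7.
Outer (θ from 0 to 2π): 14π.

Therefore ∮_C P dx + Q dy = 14π.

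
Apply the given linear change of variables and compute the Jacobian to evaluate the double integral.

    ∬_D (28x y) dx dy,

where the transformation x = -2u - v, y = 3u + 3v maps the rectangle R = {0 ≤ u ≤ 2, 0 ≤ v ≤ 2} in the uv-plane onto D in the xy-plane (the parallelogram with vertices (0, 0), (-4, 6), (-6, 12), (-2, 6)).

Compute the Jacobian determinant of (x, y) with respect to (u, v):

    ∂(x,y)/∂(u,v) = | -2  -1 | = (-2)(3) - (-1)(3) = -3.
                   | 3  3 |

Its absolute value is |J| = 3 (the area scaling factor).

Substituting x = -2u - v, y = 3u + 3v into the integrand,

    28x y → -168u^2 - 252u v - 84v^2,

so the integral becomes

    ∬_R (-168u^2 - 252u v - 84v^2) · |J| du dv = ∫_0^2 ∫_0^2 (-504u^2 - 756u v - 252v^2) dv du.

Inner (v): -1008u^2 - 1512u - 672.
Outer (u): -7056.

Therefore ∬_D (28x y) dx dy = -7056.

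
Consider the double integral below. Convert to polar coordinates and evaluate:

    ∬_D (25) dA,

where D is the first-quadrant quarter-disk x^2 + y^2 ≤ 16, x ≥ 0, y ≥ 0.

The region D is 0 ≤ r ≤ 4, 0 ≤ θ ≤ π/2 in polar coordinates, where x = r cos(θ), y = r sin(θ), and dA = r dr dθ.

Under the substitution, the integrand becomes 25, so

    ∬_D (25) dA = ∫_{0}^{π/2} ∫_{0}^{4} (25) · r dr dθ.

Inner integral (in r): ∫_{0}^{4} (25) · r dr = 200.

Outer integral (in θ): ∫_{0}^{π/2} (200) dθ = 100π.

Therefore ∬_D (25) dA = 100π.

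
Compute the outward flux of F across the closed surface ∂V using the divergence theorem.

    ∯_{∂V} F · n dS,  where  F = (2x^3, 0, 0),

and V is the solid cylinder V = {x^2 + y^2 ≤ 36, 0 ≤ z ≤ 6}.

By the divergence theorem,

    ∯_{∂V} F · n dS = ∭_V (∇ · F) dV.

Compute the divergence:
    ∇ · F = ∂F_x/∂x + ∂F_y/∂y + ∂F_z/∂z = 6x^2 + 0 + 0 = 6x^2.

In cylindrical coordinates, x = r cos(θ), y = r sin(θ), z = z, dV = r dr dθ dz, with 0 ≤ r ≤ 6, 0 ≤ θ ≤ 2π, 0 ≤ z ≤ 6.

The integrand, after substitution and multiplying by the volume element, becomes (6r^2cos(θ)^2) · r, so

    ∭_V (∇·F) dV = ∫_0^{2π} ∫_0^{6} ∫_0^{6} (6r^2cos(θ)^2) · r dz dr dθ.

Inner (z from 0 to 6): 36r^3cos(θ)^2.
Middle (r from 0 to 6): 11664cos(θ)^2.
Outer (θ from 0 to 2π): 11664π.

Therefore ∯_{∂V} F · n dS = 11664π.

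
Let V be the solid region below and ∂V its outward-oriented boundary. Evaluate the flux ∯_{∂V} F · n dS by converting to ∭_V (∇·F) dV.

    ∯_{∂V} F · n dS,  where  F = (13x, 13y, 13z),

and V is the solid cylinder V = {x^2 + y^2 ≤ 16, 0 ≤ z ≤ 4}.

By the divergence theorem,

    ∯_{∂V} F · n dS = ∭_V (∇ · F) dV.

Compute the divergence:
    ∇ · F = ∂F_x/∂x + ∂F_y/∂y + ∂F_z/∂z = 13 + 13 + 13 = 39.

In cylindrical coordinates, x = r cos(θ), y = r sin(θ), z = z, dV = r dr dθ dz, with 0 ≤ r ≤ 4, 0 ≤ θ ≤ 2π, 0 ≤ z ≤ 4.

The integrand, after substitution and multiplying by the volume element, becomes (39) · r, so

    ∭_V (∇·F) dV = ∫_0^{2π} ∫_0^{4} ∫_0^{4} (39) · r dz dr dθ.

Inner (z from 0 to 4): 156r.
Middle (r from 0 to 4): 1248.
Outer (θ from 0 to 2π): 2496π.

Therefore ∯_{∂V} F · n dS = 2496π.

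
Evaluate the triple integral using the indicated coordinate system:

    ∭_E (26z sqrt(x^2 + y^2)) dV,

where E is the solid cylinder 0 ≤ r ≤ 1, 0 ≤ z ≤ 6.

In cylindrical coordinates, x = r cos(θ), y = r sin(θ), z = z, and dV = r dr dθ dz.

The integrand becomes 26r z, so

    ∭_E (26z sqrt(x^2 + y^2)) dV = ∫_{0}^{2π} ∫_{0}^{1} ∫_{0}^{6} (26r z) · r dz dr dθ.

Inner (z): 468r^2.
Middle (r from 0 to 1): 156.
Outer (θ): 312π.

Therefore the triple integral equals 312π.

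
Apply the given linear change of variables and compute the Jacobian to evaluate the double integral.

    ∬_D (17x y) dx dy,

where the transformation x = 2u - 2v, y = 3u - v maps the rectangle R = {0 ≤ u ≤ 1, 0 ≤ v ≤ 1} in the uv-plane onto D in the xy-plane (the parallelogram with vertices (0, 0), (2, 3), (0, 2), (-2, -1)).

Compute the Jacobian determinant of (x, y) with respect to (u, v):

    ∂(x,y)/∂(u,v) = | 2  -2 | = (2)(-1) - (-2)(3) = 4.
                   | 3  -1 |

Its absolute value is |J| = 4 (the area scaling factor).

Substituting x = 2u - 2v, y = 3u - v into the integrand,

    17x y → 102u^2 - 136u v + 34v^2,

so the integral becomes

    ∬_R (102u^2 - 136u v + 34v^2) · |J| du dv = ∫_0^1 ∫_0^1 (408u^2 - 544u v + 136v^2) dv du.

Inner (v): 408u^2 - 272u + 136/3.
Outer (u): 136/3.

Therefore ∬_D (17x y) dx dy = 136/3.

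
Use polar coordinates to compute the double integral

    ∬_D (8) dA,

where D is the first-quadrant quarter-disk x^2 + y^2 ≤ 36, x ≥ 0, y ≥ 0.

The region D is 0 ≤ r ≤ 6, 0 ≤ θ ≤ π/2 in polar coordinates, where x = r cos(θ), y = r sin(θ), and dA = r dr dθ.

Under the substitution, the integrand becomes 8, so

    ∬_D (8) dA = ∫_{0}^{π/2} ∫_{0}^{6} (8) · r dr dθ.

Inner integral (in r): ∫_{0}^{6} (8) · r dr = 144.

Outer integral (in θ): ∫_{0}^{π/2} (144) dθ = 72π.

Therefore ∬_D (8) dA = 72π.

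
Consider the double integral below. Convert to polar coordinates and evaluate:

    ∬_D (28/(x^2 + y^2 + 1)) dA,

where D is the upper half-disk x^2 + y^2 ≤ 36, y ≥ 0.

The region D is 0 ≤ r ≤ 6, 0 ≤ θ ≤ π in polar coordinates, where x = r cos(θ), y = r sin(θ), and dA = r dr dθ.

Under the substitution, the integrand becomes 28/(r^2 + 1), so

    ∬_D (28/(x^2 + y^2 + 1)) dA = ∫_{0}^{π} ∫_{0}^{6} (28/(r^2 + 1)) · r dr dθ.

Inner integral (in r): ∫_{0}^{6} (28/(r^2 + 1)) · r dr = log(9012061295995008299689).

Outer integral (in θ): ∫_{0}^{π} (log(9012061295995008299689)) dθ = log(9012061295995008299689^π).

Therefore ∬_D (28/(x^2 + y^2 + 1)) dA = log(9012061295995008299689^π).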